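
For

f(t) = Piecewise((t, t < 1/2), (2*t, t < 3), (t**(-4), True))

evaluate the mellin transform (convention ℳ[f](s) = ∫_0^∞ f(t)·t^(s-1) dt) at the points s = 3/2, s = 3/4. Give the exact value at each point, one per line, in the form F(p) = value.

F(3/2) = sqrt(2)*(-27 + 1948*sqrt(6))/540
F(3/4) = 2**(1/4)*(-1053 + 12650*6**(3/4))/7371

summing 3 kernel integrals split by 1/2, 3 yields ℳ[f](s)
the [0, 1/2) slice contributes ∫ t·t^(s-1) dt
for t in [1/2, 3): the term is ∫ 2*t·t^(s-1)
the [3, ∞) slice contributes ∫ t**(-4)·t^(s-1) dt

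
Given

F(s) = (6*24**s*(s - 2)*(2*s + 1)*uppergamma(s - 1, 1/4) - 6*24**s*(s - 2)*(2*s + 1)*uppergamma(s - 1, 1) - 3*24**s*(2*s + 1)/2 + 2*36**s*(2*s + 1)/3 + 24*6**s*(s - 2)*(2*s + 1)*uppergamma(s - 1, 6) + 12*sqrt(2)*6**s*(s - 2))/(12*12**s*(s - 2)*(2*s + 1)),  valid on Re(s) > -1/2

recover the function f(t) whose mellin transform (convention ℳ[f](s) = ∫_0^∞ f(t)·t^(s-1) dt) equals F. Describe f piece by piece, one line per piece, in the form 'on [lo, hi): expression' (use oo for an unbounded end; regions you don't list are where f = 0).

on [0, 1/2): sqrt(t)
on [1/2, 2): exp(-t/2)/t
on [2, 3): 1/(2*t**2)
on [3, oo): exp(-2*t)/t

reversing the shared t-power: t**(3/2) on [0, 1/2); exp(-t/2) on [1/2, 2); 1/(2*t) on [2, 3); …
split f at 1/2, 2, 3: ℳ[f](s) collects 4 kernel integrals
∫ over [0, 1/2) of sqrt(t)·t^(s-1) joins the sum
∫ over [1/2, 2) of exp(-t/2)/t·t^(s-1) joins the sum
segment [2, 3) carries 1/(2*t**2); integrate it
piece [3, ∞): integrate exp(-2*t)/t against the kernel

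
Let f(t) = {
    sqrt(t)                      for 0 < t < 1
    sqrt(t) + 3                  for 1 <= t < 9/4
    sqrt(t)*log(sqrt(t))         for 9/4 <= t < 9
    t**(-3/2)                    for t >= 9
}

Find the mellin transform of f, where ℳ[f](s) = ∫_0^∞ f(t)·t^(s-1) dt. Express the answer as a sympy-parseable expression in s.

remove the power substitution first: t on [0, 1); t + 3 on [1, 3/2); t*log(t) on [3/2, 3); …
slice at 1, 9/4, 9, transform all 4 pieces, and sum them
the [0, 1) slice contributes ∫ sqrt(t)·t^(s-1) dt
the [1, 9/4) slice contributes ∫ (sqrt(t) + 3)·t^(s-1) dt
on [9/4, 9) integrate f = sqrt(t)*log(sqrt(t)) against the kernel
∫ t**(-3/2)·t^(s-1) over [9, ∞)

(-324*2**(2*s)*s*(2*s - 3)*(4*s**2 + 4*s + 1) - 162*2**(2*s)*(2*s - 3)*(4*s**2 + 4*s + 1) - 324*3**(2*s)*s**2*(2*s - 3)*(2*s + 1)*log(3) + 324*3**(2*s)*s**2*(2*s - 3)*(2*s + 1)*log(2) - 162*3**(2*s)*s*(2*s - 3)*(2*s + 1)*log(3) + 162*3**(2*s)*s*(2*s - 3)*(2*s + 1)*log(2) + 162*3**(2*s)*s*(2*s - 3)*(2*s + 1) + 486*3**(2*s)*s*(2*s - 3)*(4*s**2 + 4*s + 1) + 162*3**(2*s)*(2*s - 3)*(4*s**2 + 4*s + 1) + 648*6**(2*s)*s**2*(2*s - 3)*(2*s + 1)*log(3) - 324*6**(2*s)*s*(2*s - 3)*(2*s + 1) + 324*6**(2*s)*s*(2*s - 3)*(2*s + 1)*log(3) - 4*6**(2*s)*s*(2*s + 1)*(4*s**2 + 4*s + 1))/(54*2**(2*s)*s*(2*s - 3)*(2*s + 1)*(4*s**2 + 4*s + 1))
  -1/2 < Re(s) < 3/2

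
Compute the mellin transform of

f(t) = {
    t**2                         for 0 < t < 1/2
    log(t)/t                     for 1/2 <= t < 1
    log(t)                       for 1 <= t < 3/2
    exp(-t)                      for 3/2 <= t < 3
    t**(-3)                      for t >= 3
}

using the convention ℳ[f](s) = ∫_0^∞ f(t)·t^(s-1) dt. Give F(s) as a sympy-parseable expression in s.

(108*2**s*s**2*(s - 3)*(s + 2)*(s**2 - 2*s + 1)*uppergamma(s, 3/2) - 108*2**s*s**2*(s - 3)*(s + 2)*(s**2 - 2*s + 1)*uppergamma(s, 3) - 108*2**s*s**2*(s - 3)*(s + 2) + 108*2**s*(s - 3)*(s + 2)*(s**2 - 2*s + 1) - 108*3**s*s*(s - 3)*(s + 2)*(s**2 - 2*s + 1)*log(2) + 108*3**s*s*(s - 3)*(s + 2)*(s**2 - 2*s + 1)*log(3) - 108*3**s*(s - 3)*(s + 2)*(s**2 - 2*s + 1) - 4*6**s*s**2*(s + 2)*(s**2 - 2*s + 1) + 216*s**3*(s - 3)*(s + 2)*log(2) - 216*s**2*(s - 3)*(s + 2)*log(2) + 216*s**2*(s - 3)*(s + 2) + 27*s**2*(s - 3)*(s**2 - 2*s + 1))/(108*2**s*s**2*(s - 3)*(s + 2)*(s**2 - 2*s + 1))
  -2 < Re(s) < 3

the 5 pieces separated at 1/2, 1, 3/2, 3 each add one integral
on [0, 1/2) integrate f = t**2 against the kernel
on [1/2, 1): add ∫ log(t)/t·t^(s-1) dt
between 1 and 3/2 the integrand is log(t)·t^(s-1)
on [3/2, 3): add ∫ exp(-t)·t^(s-1) dt
segment [3, ∞) carries t**(-3); integrate it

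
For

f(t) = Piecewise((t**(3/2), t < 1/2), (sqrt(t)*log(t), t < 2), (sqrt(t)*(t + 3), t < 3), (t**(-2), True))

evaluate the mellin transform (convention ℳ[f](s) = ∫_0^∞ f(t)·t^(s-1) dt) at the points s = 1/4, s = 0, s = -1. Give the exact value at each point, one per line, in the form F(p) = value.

F(1/4) = 2**(1/4)*(-436*sqrt(2) + 2*2**(3/4)*3**(1/4) + 65 + log(2**(42 + 84*sqrt(2))) + 180*6**(3/4))/63
F(0) = sqrt(2)*(-330 + sqrt(2) + 108*log(2) + 144*sqrt(6))/36
F(-1) = sqrt(2)*(-486*log(2) + sqrt(2) + 648)/162

the shared t-power comes off first: t on [0, 1/2); log(t) on [1/2, 2); t + 3 on [2, 3); …
split f at 1/2, 2, 3: ℳ[f](s) collects 4 kernel integrals
for t in [0, 1/2): the term is ∫ t**(3/2)·t^(s-1)
on [1/2, 2): add ∫ sqrt(t)*log(t)·t^(s-1) dt
over [2, 3), the kernel integral of sqrt(t)*(t + 3) enters the sum
∫ over [3, ∞) of t**(-2)·t^(s-1) joins the sum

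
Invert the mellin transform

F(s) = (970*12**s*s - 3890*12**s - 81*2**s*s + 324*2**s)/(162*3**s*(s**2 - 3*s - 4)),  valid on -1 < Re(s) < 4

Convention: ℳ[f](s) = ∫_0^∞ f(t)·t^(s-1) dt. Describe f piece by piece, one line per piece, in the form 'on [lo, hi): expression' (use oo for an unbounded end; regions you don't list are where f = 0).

peel off the common scale on t: t/2 on [0, 1); t on [1, 6); 16/t**4 on [6, ∞)
peel off the common scale on t: t on [0, 1/2); 2*t on [1/2, 3); t**(-4) on [3, ∞)
slice at 2/3, 4, transform all 3 pieces, and sum them
segment 0 to 2/3 holds 3*t/4; add its integral
piece [2/3, 4): integrate 3*t/2 against the kernel
between 4 and ∞ the integrand is 256/(81*t**4)·t^(s-1)

on [0, 2/3): 3*t/4
on [2/3, 4): 3*t/2
on [4, oo): 256/(81*t**4)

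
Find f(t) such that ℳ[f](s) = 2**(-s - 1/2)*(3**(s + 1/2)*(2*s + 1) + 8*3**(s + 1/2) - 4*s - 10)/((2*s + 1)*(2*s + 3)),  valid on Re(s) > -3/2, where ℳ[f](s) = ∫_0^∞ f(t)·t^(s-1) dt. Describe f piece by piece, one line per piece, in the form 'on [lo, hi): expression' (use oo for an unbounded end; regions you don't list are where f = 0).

on [0, 1/2): t**(3/2)
on [1/2, 3/2): sqrt(t)*(2 - t)

strip the shared t-power: t on [0, 1/2); 2 - t on [1/2, 3/2)
integrate the 2 segments split at 1/2, then add the results
segment [0, 1/2) carries t**(3/2); integrate it
on [1/2, 3/2): add ∫ sqrt(t)*(2 - t)·t^(s-1) dt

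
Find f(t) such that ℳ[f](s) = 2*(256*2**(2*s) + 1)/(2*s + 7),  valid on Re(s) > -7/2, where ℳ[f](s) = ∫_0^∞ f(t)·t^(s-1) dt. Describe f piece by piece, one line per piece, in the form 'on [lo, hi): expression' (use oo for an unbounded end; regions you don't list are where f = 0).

cuts at 1: linearity sums the 2 kernel integrals
for t in [0, 1): the term is ∫ 3*t**(7/2)·t^(s-1)
∫ 2*t**(7/2)·t^(s-1) over [1, 4)

on [0, 1): 3*t**(7/2)
on [1, 4): 2*t**(7/2)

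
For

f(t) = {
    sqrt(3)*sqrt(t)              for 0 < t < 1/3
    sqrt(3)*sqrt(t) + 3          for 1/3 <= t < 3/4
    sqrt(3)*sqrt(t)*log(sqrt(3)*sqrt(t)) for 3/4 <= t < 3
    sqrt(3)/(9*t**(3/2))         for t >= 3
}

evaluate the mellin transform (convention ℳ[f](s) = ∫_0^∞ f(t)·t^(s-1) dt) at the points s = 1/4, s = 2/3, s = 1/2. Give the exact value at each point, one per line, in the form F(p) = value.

back out the common scale on t: sqrt(t) on [0, 1); sqrt(t) + 3 on [1, 9/4); sqrt(t)*log(sqrt(t)) on [9/4, 9); …
reversing the power substitution: t on [0, 1); t + 3 on [1, 3/2); t*log(t) on [3/2, 3); …
slice at 1/3, 3/4, 3, transform all 4 pieces, and sum them
segment 0 to 1/3 holds sqrt(3)*sqrt(t); add its integral
segment 1/3 to 3/4 holds (sqrt(3)*sqrt(t) + 3); add its integral
piece [3/4, 3): integrate sqrt(3)*sqrt(t)*log(sqrt(3)*sqrt(t)) against the kernel
on [3, ∞): add ∫ sqrt(3)/(9*t**(3/2))·t^(s-1) dt

F(1/4) = 3**(1/4)*(-540*sqrt(3) - 356 + log(2**(135*sqrt(2))*3**(540 - 135*sqrt(2))) + 1035*sqrt(2))/135
F(2/3) = -2332*3**(2/3)/2205 - 3*3**(1/3)/2 - 9*6**(2/3)*log(3)/28 + 9*6**(2/3)*log(2)/28 + 621*6**(2/3)/392 + 18*3**(2/3)*log(3)/7
F(1/2) = sqrt(3)*(162*log(2) + 143 + 486*log(3))/216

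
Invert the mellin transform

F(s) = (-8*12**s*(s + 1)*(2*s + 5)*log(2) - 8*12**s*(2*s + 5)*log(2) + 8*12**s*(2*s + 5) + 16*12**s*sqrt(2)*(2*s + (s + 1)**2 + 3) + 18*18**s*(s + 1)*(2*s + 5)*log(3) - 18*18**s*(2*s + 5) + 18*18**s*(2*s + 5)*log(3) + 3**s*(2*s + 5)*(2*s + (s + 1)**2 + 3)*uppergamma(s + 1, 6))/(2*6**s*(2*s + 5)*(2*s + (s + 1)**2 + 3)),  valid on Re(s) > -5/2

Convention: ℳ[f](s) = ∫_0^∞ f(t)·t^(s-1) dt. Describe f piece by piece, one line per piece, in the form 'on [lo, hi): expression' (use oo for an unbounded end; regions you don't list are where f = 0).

on [0, 2): t**(5/2)
on [2, 3): t**2*log(t)
on [3, oo): t*exp(-2*t)

undo the shared t-power: t**(3/2) on [0, 2); t*log(t) on [2, 3); exp(-2*t) on [3, ∞)
split f at 2, 3: ℳ[f](s) collects 3 kernel integrals
piece [0, 2): integrate t**(5/2) against the kernel
between 2 and 3 the integrand is t**2*log(t)·t^(s-1)
piece [3, ∞): integrate t*exp(-2*t) against the kernel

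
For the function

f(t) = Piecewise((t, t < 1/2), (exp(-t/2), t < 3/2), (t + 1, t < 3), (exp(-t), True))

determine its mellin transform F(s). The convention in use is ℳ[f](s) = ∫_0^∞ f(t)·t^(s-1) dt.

(2*2**s*s*(s + 1)*uppergamma(s, 3) - 5*3**s*s - 2*3**s + 2*4**s*s*(s + 1)*uppergamma(s, 1/4) - 2*4**s*s*(s + 1)*uppergamma(s, 3/4) + 8*6**s*s + 2*6**s + s)/(2*2**s*s*(s + 1))
  Re(s) > -1

the 4 pieces separated at 1/2, 3/2, 3 each add one integral
∫ t·t^(s-1) over [0, 1/2)
piece [1/2, 3/2): integrate exp(-t/2) against the kernel
for t in [3/2, 3): the term is ∫ (t + 1)·t^(s-1)
for t in [3, ∞): the term is ∫ exp(-t)·t^(s-1)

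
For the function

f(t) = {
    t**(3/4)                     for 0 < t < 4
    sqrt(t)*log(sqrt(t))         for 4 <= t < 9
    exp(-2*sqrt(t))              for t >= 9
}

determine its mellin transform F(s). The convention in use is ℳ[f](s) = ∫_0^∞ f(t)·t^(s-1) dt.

2*(-4*144**s*s*(4*s + 3)*log(2) - 2*144**s*(4*s + 3)*log(2) + 2*144**s*(4*s + 3) + 4*144**s*sqrt(2)*(4*s**2 + 4*s + 1) + 6*324**s*s*(4*s + 3)*log(3) - 3*324**s*(4*s + 3) + 3*324**s*(4*s + 3)*log(3) + 9**s*(4*s + 3)*(4*s**2 + 4*s + 1)*uppergamma(2*s, 6))/(36**s*(4*s + 3)*(4*s**2 + 4*s + 1))
  Re(s) > -3/4

undo the power substitution: t**(3/2) on [0, 2); t*log(t) on [2, 3); exp(-2*t) on [3, ∞)
slice at 4, 9, transform all 3 pieces, and sum them
on [0, 4) integrate f = t**(3/4) against the kernel
segment [4, 9) carries sqrt(t)*log(sqrt(t)); integrate it
segment 9 to ∞ holds exp(-2*sqrt(t)); add its integral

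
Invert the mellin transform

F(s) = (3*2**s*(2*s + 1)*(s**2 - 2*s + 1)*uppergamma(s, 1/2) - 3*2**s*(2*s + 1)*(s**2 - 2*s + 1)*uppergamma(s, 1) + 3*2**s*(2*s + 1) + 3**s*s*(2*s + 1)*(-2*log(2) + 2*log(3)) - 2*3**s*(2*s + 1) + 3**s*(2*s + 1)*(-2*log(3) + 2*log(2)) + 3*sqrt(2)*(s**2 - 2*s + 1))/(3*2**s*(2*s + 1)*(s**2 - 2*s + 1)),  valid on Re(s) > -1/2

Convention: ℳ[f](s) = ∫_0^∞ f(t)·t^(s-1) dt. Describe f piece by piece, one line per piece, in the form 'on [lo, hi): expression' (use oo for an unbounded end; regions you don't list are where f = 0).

the 3 pieces separated at 1/2, 1 each add one integral
the [0, 1/2) slice contributes ∫ sqrt(t)·t^(s-1) dt
over [1/2, 1), the kernel integral of exp(-t) enters the sum
[1, 3/2) adds the kernel integral of log(t)/t

on [0, 1/2): sqrt(t)
on [1/2, 1): exp(-t)
on [1, 3/2): log(t)/t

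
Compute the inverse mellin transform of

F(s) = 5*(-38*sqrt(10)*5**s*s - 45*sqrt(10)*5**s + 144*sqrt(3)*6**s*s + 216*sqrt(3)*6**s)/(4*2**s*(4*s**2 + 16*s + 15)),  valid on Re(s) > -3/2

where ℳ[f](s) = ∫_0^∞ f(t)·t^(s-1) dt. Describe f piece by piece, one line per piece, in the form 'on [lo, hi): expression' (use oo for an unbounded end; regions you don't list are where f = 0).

the 2 pieces separated at 5/2 each add one integral
segment [0, 5/2) carries 3*t**(3/2); integrate it
on [5/2, 3) integrate f = 5*t**(5/2) against the kernel

on [0, 5/2): 3*t**(3/2)
on [5/2, 3): 5*t**(5/2)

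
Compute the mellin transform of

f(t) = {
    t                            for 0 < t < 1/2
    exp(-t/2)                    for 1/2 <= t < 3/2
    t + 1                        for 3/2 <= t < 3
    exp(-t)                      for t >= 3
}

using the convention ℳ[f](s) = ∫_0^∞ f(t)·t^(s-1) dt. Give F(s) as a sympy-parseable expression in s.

(2*2**s*s*(s + 1)*uppergamma(s, 3) - 5*3**s*s - 2*3**s + 2*4**s*s*(s + 1)*uppergamma(s, 1/4) - 2*4**s*s*(s + 1)*uppergamma(s, 3/4) + 8*6**s*s + 2*6**s + s)/(2*2**s*s*(s + 1))
  Re(s) > -1

summing 4 kernel integrals split by 1/2, 3/2, 3 yields ℳ[f](s)
for t in [0, 1/2): the term is ∫ t·t^(s-1)
between 1/2 and 3/2 the integrand is exp(-t/2)·t^(s-1)
the [3/2, 3) slice contributes ∫ (t + 1)·t^(s-1) dt
[3, ∞) adds the kernel integral of exp(-t)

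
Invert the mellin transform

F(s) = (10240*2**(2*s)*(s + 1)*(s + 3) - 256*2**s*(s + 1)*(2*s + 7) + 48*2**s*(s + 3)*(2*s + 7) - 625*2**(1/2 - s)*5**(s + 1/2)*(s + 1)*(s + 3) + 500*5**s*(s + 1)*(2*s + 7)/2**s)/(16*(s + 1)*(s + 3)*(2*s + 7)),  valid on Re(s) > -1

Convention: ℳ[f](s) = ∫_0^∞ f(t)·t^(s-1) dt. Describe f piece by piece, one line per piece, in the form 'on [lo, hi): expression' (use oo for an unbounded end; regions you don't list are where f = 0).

slice at 2, 5/2, transform all 3 pieces, and sum them
segment [0, 2) carries 3*t/2; integrate it
for t in [2, 5/2): the term is ∫ 2*t**3·t^(s-1)
segment 5/2 to 4 holds 5*t**(7/2)/2; add its integral

on [0, 2): 3*t/2
on [2, 5/2): 2*t**3
on [5/2, 4): 5*t**(7/2)/2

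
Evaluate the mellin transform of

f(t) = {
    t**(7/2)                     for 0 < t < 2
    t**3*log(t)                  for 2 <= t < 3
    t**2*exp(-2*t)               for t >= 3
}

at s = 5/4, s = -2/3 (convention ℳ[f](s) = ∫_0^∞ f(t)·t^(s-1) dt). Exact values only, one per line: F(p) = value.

F(5/4) = -1296*3**(1/4)/289 - 64*2**(1/4)*log(2)/17 + 2**(3/4)*uppergamma(13/4, 6)/16 + 256*2**(1/4)/289 + 64*2**(3/4)/19 + 324*3**(1/4)*log(3)/17
F(-2/3) = -81*3**(1/3)/49 - 12*2**(1/3)*log(2)/7 + 2**(2/3)*uppergamma(4/3, 6)/4 + 36*2**(1/3)/49 + 24*2**(5/6)/17 + 27*3**(1/3)*log(3)/7

peel off the shared t-power: t**(3/2) on [0, 2); t*log(t) on [2, 3); exp(-2*t) on [3, ∞)
cuts at 2, 3: linearity sums the 3 kernel integrals
the [0, 2) slice contributes ∫ t**(7/2)·t^(s-1) dt
segment 2 to 3 holds t**3*log(t); add its integral
on [3, ∞) integrate f = t**2*exp(-2*t) against the kernel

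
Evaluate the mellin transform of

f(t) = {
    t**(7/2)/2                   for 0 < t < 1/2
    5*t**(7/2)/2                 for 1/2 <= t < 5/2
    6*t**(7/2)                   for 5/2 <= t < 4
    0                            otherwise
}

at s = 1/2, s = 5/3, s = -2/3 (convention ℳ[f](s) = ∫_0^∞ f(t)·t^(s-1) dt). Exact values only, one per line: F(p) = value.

F(1/2) = 44773/128
F(5/3) = -65625*2**(5/6)*5**(1/6)/1984 - 3*2**(5/6)/496 + 36864*2**(1/3)/31
F(-2/3) = -525*2**(1/6)*5**(5/6)/136 - 3*2**(1/6)/34 + 1152*2**(2/3)/17

split f at 1/2, 5/2: ℳ[f](s) collects 3 kernel integrals
the [0, 1/2) slice contributes ∫ t**(7/2)/2·t^(s-1) dt
∫ over [1/2, 5/2) of 5*t**(7/2)/2·t^(s-1) joins the sum
piece [5/2, 4): integrate 6*t**(7/2) against the kernel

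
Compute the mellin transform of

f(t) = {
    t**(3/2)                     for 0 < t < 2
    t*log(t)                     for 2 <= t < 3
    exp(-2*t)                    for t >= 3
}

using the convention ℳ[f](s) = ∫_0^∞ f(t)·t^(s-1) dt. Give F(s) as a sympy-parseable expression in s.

(-12**s*s*(2*s + 3)*log(4) - 12**s*(2*s + 3)*log(4) + 12**s*(4*s + 6) + 12**s*sqrt(2)*(4*s**2 + 8*s + 4) + 3*18**s*s*(2*s + 3)*log(3) + 18**s*(-6*s - 9) + 3*18**s*(2*s + 3)*log(3) + 3**s*(2*s + 3)*(s**2 + 2*s + 1)*uppergamma(s, 6))/(6**s*(2*s + 3)*(s**2 + 2*s + 1))
  Re(s) > -3/2

treat the 3 regions marked off by 2, 3 separately and sum
on [0, 2): add ∫ t**(3/2)·t^(s-1) dt
piece [2, 3): integrate t*log(t) against the kernel
[3, ∞) adds the kernel integral of exp(-2*t)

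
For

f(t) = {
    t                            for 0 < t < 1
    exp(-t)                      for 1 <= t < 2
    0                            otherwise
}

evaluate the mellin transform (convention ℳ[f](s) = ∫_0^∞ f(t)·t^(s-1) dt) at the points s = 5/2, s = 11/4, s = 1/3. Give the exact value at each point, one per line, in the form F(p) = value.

F(5/2) = (-98*sqrt(2) + (-21*sqrt(pi)*erfc(sqrt(2)) + 21*sqrt(pi)*erfc(1) + 8)*exp(2) + 70*E)*exp(-2)/28
F(11/4) = -uppergamma(11/4, 2) + 4/15 + uppergamma(11/4, 1)
F(1/3) = -uppergamma(1/3, 2) + uppergamma(1/3, 1) + 3/4

summing 2 kernel integrals split by 1 yields ℳ[f](s)
on [0, 1): add ∫ t·t^(s-1) dt
on [1, 2) integrate f = exp(-t) against the kernel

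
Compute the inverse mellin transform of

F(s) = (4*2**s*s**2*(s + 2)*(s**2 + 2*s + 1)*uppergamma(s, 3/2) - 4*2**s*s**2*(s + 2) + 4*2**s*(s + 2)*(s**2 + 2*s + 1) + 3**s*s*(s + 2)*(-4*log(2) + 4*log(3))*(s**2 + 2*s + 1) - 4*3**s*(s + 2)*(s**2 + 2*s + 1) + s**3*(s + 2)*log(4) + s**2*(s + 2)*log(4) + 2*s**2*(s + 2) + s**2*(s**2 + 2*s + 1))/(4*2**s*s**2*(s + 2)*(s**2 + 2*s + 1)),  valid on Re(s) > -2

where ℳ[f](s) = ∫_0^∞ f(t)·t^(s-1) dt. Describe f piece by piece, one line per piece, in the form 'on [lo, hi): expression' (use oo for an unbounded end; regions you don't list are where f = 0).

on [0, 1/2): t**2
on [1/2, 1): t*log(t)
on [1, 3/2): log(t)
on [3/2, oo): exp(-t)

the 4 pieces separated at 1/2, 1, 3/2 each add one integral
the [0, 1/2) slice contributes ∫ t**2·t^(s-1) dt
segment 1/2 to 1 holds t*log(t); add its integral
∫ over [1, 3/2) of log(t)·t^(s-1) joins the sum
[3/2, ∞) adds the kernel integral of exp(-t)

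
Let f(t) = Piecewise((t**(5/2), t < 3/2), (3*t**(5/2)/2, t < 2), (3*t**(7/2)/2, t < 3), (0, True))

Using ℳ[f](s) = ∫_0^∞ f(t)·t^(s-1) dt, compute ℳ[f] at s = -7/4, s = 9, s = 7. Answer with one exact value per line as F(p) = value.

f breaks at 3/2, 2 into 3 integrals to sum
the [0, 3/2) slice contributes ∫ t**(5/2)·t^(s-1) dt
segment 3/2 to 2 holds 3*t**(5/2)/2; add its integral
segment 2 to 3 holds 3*t**(7/2)/2; add its integral

F(-7/4) = -2**(1/4)*3**(3/4)/3 + 2*2**(3/4)/7 + 18*3**(3/4)/7
F(9) = -129024*sqrt(2)/575 - 177147*sqrt(6)/94208 + 1594323*sqrt(3)/25
F(7) = -8704*sqrt(2)/133 - 19683*sqrt(6)/19456 + 59049*sqrt(3)/7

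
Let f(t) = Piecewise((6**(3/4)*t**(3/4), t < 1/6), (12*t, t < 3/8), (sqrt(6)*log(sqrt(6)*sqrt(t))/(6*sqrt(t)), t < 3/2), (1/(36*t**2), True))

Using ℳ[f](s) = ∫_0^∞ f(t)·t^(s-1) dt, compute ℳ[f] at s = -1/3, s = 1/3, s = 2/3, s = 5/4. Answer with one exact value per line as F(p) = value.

F(-1/3) = -3*6**(1/3)/5 - 8*3**(2/3)*log(2)/15 - 2*18**(1/3)*log(3)/15 - 1109*18**(1/3)/14175 + 8*3**(2/3)*log(3)/15 + 241*3**(2/3)/50
F(1/3) = -809*12**(1/3)/270 + log(3**(-12**(1/3) + 2*3**(1/3))/2**(2*3**(1/3))) - 5*6**(2/3)/52 + 123*3**(1/3)/16
F(2/3) = -647*18**(1/3)/216 - 7*6**(1/3)/85 + log(2**(3**(2/3))*3**(-3**(2/3) + 18**(1/3))) + 147*3**(2/3)/40
F(5/4) = 2**(1/4)*3**(3/4)*(-136*sqrt(6) - 21*sqrt(2) + log(2**(108*sqrt(3))*3**(-108*sqrt(3) + 216*sqrt(6))) + 315*sqrt(3))/1944

undo the common scale on t: 2*sqrt(2)*t**(3/4) on [0, 1/4); 8*t on [1/4, 9/16); log(2*sqrt(t))/(2*sqrt(t)) on [9/16, 9/4); …
strip the power substitution: 2*sqrt(2)*t**(3/2) on [0, 1/2); 8*t**2 on [1/2, 3/4); log(2*t)/(2*t) on [3/4, 3/2); …
peel off the common scale on t: t**(3/2) on [0, 1); 2*t**2 on [1, 3/2); log(t)/t on [3/2, 3); …
linearity at 1/6, 3/8, 3/2 turns ℳ[f](s) into 4 summed integrals
for t in [0, 1/6): the term is ∫ 6**(3/4)*t**(3/4)·t^(s-1)
∫ over [1/6, 3/8) of 12*t·t^(s-1) joins the sum
between 3/8 and 3/2 the integrand is sqrt(6)*log(sqrt(6)*sqrt(t))/(6*sqrt(t))·t^(s-1)
over [3/2, ∞), the kernel integral of 1/(36*t**2) enters the sum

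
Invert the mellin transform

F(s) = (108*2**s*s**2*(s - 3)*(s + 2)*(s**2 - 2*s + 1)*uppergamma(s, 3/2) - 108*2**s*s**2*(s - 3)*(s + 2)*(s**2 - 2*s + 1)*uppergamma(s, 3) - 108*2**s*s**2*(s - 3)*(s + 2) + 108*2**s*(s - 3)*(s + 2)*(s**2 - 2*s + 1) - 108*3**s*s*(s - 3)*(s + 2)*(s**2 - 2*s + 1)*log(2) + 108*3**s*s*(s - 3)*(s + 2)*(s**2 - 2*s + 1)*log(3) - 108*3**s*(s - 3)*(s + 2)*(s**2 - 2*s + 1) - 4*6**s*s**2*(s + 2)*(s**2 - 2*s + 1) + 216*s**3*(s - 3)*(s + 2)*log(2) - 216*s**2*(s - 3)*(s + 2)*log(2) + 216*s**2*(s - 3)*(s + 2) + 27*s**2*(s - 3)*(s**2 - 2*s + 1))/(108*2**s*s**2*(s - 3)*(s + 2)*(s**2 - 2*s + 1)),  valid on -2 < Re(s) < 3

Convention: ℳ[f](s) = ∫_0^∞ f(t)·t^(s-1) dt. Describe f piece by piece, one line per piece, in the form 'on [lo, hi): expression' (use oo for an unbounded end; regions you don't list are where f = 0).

the 5 pieces separated at 1/2, 1, 3/2, 3 each add one integral
segment [0, 1/2) carries t**2; integrate it
segment 1/2 to 1 holds log(t)/t; add its integral
for t in [1, 3/2): the term is ∫ log(t)·t^(s-1)
segment [3/2, 3) carries exp(-t); integrate it
on [3, ∞): add ∫ t**(-3)·t^(s-1) dt

on [0, 1/2): t**2
on [1/2, 1): log(t)/t
on [1, 3/2): log(t)
on [3/2, 3): exp(-t)
on [3, oo): t**(-3)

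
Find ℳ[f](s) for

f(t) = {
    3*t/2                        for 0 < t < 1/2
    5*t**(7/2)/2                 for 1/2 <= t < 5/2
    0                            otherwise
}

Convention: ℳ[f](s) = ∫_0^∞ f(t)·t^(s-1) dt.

(-10*2**(-s - 7/2)*(s + 1) + 3*2**(-s - 1)*(2*s + 7) + 10*(5/2)**(s + 7/2)*(s + 1))/(2*(s + 1)*(2*s + 7))
  Re(s) > -1

slice at 1/2, transform all 2 pieces, and sum them
between 0 and 1/2 the integrand is 3*t/2·t^(s-1)
for t in [1/2, 5/2): the term is ∫ 5*t**(7/2)/2·t^(s-1)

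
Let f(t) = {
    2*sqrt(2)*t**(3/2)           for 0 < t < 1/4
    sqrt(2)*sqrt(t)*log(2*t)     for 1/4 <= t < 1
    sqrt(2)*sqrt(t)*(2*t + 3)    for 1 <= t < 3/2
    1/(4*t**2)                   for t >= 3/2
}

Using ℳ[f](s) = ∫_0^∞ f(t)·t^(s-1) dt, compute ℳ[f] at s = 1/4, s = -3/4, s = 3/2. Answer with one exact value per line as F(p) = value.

invert the common scale on t to get t**(3/2) on [0, 1/2); sqrt(t)*log(t) on [1/2, 2); sqrt(t)*(t + 3) on [2, 3); …
the shared t-power comes off first: t on [0, 1/2); log(t) on [1/2, 2); t + 3 on [2, 3); …
along the cuts 1/4, 1, 3/2, ℳ[f](s) splits into 4 integrals
for t in [0, 1/4): the term is ∫ 2*sqrt(2)*t**(3/2)·t^(s-1)
[1/4, 1) adds the kernel integral of sqrt(2)*sqrt(t)*log(2*t)
[1, 3/2) adds the kernel integral of sqrt(2)*sqrt(t)*(2*t + 3)
∫ 1/(4*t**2)·t^(s-1) over [3/2, ∞)

F(1/4) = -436*sqrt(2)/63 + 2*2**(3/4)*3**(1/4)/63 + 2*log(2)/3 + 65/63 + 4*sqrt(2)*log(2)/3 + 20*6**(3/4)/7
F(-3/4) = -8*6**(3/4)/3 - log(2**(4*sqrt(2) + 8)) - 20*sqrt(2)/3 + 4*2**(3/4)*3**(1/4)/297 + 100/3
F(3/2) = sqrt(2)*(32*sqrt(3) + 102*log(2) + 621)/192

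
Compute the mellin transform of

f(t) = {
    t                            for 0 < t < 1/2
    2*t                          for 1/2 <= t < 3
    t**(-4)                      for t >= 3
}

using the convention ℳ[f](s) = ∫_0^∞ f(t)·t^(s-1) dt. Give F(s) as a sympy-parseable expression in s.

the 3 pieces separated at 1/2, 3 each add one integral
segment [0, 1/2) carries t; integrate it
on [1/2, 3): add ∫ 2*t·t^(s-1) dt
∫ t**(-4)·t^(s-1) over [3, ∞)

(970*6**s*s - 3890*6**s - 81*s + 324)/(162*2**s*(s**2 - 3*s - 4))
  -1 < Re(s) < 4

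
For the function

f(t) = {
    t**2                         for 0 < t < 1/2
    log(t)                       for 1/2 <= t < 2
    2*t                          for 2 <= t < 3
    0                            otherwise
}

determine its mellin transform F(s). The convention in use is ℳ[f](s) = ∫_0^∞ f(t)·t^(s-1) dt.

breakpoints 1/2, 2: one integral from each of the 3 segments
on [0, 1/2) integrate f = t**2 against the kernel
on [1/2, 2): add ∫ log(t)·t^(s-1) dt
[2, 3) adds the kernel integral of 2*t

(-16*2**(2*s)*s**2*(s + 2) + 4*2**(2*s)*s*(s + 1)*(s + 2)*log(2) - 4*2**(2*s)*(s + 1)*(s + 2) + 24*6**s*s**2*(s + 2) + s**2*(s + 1) + 4*s*(s + 1)*(s + 2)*log(2) + 4*(s + 1)*(s + 2))/(4*2**s*s**2*(s + 1)*(s + 2))
  Re(s) > -2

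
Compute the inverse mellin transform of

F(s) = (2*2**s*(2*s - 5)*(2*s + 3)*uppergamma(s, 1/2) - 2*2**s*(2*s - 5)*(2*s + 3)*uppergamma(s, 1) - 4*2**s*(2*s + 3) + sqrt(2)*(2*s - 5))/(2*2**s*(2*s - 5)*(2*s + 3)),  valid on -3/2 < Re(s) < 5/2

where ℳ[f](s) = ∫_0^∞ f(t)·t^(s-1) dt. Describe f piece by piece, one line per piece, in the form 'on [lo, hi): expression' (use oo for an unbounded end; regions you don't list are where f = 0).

the 3 pieces separated at 1/2, 1 each add one integral
for t in [0, 1/2): the term is ∫ t**(3/2)·t^(s-1)
segment [1/2, 1) carries exp(-t); integrate it
on [1, ∞) integrate f = t**(-5/2) against the kernel

on [0, 1/2): t**(3/2)
on [1/2, 1): exp(-t)
on [1, oo): t**(-5/2)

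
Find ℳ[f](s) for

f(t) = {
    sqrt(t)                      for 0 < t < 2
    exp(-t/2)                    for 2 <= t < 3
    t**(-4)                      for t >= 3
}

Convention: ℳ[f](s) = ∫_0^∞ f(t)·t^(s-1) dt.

(2**s*(s - 4)*(2*s + 1)*uppergamma(s, 1) - 2**s*(s - 4)*(2*s + 1)*uppergamma(s, 3/2) + 2*2**(s + 1/2)*(s - 4) - 3**s*(2*s + 1)/81)/((s - 4)*(2*s + 1))
  -1/2 < Re(s) < 4

treat the 3 regions marked off by 2, 3 separately and sum
∫ over [0, 2) of sqrt(t)·t^(s-1) joins the sum
the [2, 3) slice contributes ∫ exp(-t/2)·t^(s-1) dt
on [3, ∞): add ∫ t**(-4)·t^(s-1) dt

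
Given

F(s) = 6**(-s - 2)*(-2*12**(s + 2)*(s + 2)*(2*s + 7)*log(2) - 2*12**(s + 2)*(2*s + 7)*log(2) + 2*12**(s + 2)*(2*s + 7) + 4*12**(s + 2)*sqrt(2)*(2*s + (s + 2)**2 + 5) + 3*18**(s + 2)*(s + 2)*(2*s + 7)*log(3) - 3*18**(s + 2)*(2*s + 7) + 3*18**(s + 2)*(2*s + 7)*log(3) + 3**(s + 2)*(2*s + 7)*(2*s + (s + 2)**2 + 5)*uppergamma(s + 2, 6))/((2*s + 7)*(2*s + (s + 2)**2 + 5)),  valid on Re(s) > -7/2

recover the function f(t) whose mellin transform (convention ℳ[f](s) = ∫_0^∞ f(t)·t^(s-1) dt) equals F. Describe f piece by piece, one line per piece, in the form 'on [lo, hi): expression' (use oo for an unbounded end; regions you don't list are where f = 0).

on [0, 2): t**(7/2)
on [2, 3): t**3*log(t)
on [3, oo): t**2*exp(-2*t)

reversing the shared t-power: t**(3/2) on [0, 2); t*log(t) on [2, 3); exp(-2*t) on [3, ∞)
cuts at 2, 3: linearity sums the 3 kernel integrals
∫ t**(7/2)·t^(s-1) over [0, 2)
piece [2, 3): integrate t**3*log(t) against the kernel
between 3 and ∞ the integrand is t**2*exp(-2*t)·t^(s-1)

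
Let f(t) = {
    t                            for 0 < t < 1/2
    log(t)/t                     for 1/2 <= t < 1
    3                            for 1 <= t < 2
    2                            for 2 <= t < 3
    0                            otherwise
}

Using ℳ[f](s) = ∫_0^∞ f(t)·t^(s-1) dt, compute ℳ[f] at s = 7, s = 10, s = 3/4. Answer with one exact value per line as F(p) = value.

linearity at 1/2, 1, 2 turns ℳ[f](s) into 4 summed integrals
∫ over [0, 1/2) of t·t^(s-1) joins the sum
over [1/2, 1), the kernel integral of log(t)/t enters the sum
between 1 and 2 the integrand is 3·t^(s-1)
on [2, 3): add ∫ 2·t^(s-1) dt

F(7) = log(2)/384 + 9213567/14336
F(10) = log(2)/4608 + 108682157681/9123840
F(3/4) = 2**(1/4)*(-210*2**(3/4) - 84*log(2) + 28*sqrt(2) + 28*6**(3/4) + 339)/21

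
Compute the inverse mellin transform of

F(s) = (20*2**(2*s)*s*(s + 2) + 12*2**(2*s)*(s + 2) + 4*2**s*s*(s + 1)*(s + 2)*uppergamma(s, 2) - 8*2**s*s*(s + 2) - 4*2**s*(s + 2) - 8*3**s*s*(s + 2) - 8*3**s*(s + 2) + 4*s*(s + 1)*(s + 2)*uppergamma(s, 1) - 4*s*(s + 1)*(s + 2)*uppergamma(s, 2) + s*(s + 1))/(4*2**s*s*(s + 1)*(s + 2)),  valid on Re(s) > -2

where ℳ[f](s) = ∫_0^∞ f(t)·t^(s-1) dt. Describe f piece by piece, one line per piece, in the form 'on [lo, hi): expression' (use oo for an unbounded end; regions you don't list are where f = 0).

treat the 5 regions marked off by 1/2, 1, 3/2, 2 separately and sum
the [0, 1/2) slice contributes ∫ t**2·t^(s-1) dt
between 1/2 and 1 the integrand is exp(-2*t)·t^(s-1)
between 1 and 3/2 the integrand is (t + 1)·t^(s-1)
the [3/2, 2) slice contributes ∫ (t + 3)·t^(s-1) dt
segment [2, ∞) carries exp(-t); integrate it

on [0, 1/2): t**2
on [1/2, 1): exp(-2*t)
on [1, 3/2): t + 1
on [3/2, 2): t + 3
on [2, oo): exp(-t)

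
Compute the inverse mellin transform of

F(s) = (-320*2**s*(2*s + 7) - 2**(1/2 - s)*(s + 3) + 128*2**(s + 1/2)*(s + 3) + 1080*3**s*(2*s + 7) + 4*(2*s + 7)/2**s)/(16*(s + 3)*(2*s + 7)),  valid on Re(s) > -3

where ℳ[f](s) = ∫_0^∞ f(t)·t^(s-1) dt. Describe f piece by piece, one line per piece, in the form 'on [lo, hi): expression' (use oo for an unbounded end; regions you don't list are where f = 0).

cuts at 1/2, 2: linearity sums the 3 kernel integrals
between 0 and 1/2 the integrand is 2*t**3·t^(s-1)
∫ t**(7/2)/2·t^(s-1) over [1/2, 2)
the [2, 3) slice contributes ∫ 5*t**3/2·t^(s-1) dt

on [0, 1/2): 2*t**3
on [1/2, 2): t**(7/2)/2
on [2, 3): 5*t**3/2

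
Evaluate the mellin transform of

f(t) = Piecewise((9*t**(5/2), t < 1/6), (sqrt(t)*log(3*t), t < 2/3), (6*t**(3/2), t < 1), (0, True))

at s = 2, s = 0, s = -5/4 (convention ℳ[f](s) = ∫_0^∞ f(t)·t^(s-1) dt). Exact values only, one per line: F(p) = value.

F(2) = sqrt(6)*(-130649 + 41580*log(2) + 194400*sqrt(6))/680400
F(0) = -277*sqrt(6)/180 + sqrt(6)*log(2) + 4
F(-5/4) = 6**(3/4)*(-200*sqrt(2) - log(2**(15*sqrt(2) + 60)) + 89 + 180*6**(1/4))/45

remove the shared t-power first: 9*t**2 on [0, 1/6); log(3*t) on [1/6, 2/3); 6*t on [2/3, 1)
reversing the common scale on t: t**2 on [0, 1/2); log(t) on [1/2, 2); 2*t on [2, 3)
integrate the 3 segments split at 1/6, 2/3, then add the results
over [0, 1/6), the kernel integral of 9*t**(5/2) enters the sum
segment 1/6 to 2/3 holds sqrt(t)*log(3*t); add its integral
between 2/3 and 1 the integrand is 6*t**(3/2)·t^(s-1)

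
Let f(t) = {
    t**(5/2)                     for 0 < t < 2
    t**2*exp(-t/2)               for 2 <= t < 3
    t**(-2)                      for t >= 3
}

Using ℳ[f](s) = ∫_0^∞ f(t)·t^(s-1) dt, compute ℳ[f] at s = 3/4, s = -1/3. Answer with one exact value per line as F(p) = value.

undo the shared t-power: sqrt(t) on [0, 2); exp(-t/2) on [2, 3); t**(-4) on [3, ∞)
the 3 pieces separated at 2, 3 each add one integral
segment [0, 2) carries t**(5/2); integrate it
on [2, 3) integrate f = t**2*exp(-t/2) against the kernel
∫ over [3, ∞) of t**(-2)·t^(s-1) joins the sum

F(3/4) = -4*2**(3/4)*uppergamma(11/4, 3/2) + 4*3**(3/4)/45 + 32*2**(1/4)/13 + 4*2**(3/4)*uppergamma(11/4, 1)
F(-1/3) = -2*2**(2/3)*uppergamma(5/3, 3/2) + 3**(2/3)/63 + 2*2**(2/3)*uppergamma(5/3, 1) + 24*2**(1/6)/13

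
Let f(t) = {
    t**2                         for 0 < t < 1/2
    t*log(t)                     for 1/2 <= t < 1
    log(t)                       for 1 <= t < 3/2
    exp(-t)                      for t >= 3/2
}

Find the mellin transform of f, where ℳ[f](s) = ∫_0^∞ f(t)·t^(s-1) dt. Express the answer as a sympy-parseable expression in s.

breakpoints 1/2, 1, 3/2: one integral from each of the 4 segments
[0, 1/2) adds the kernel integral of t**2
on [1/2, 1) integrate f = t*log(t) against the kernel
on [1, 3/2): add ∫ log(t)·t^(s-1) dt
over [3/2, ∞), the kernel integral of exp(-t) enters the sum

(4*2**s*s**2*(s + 2)*(s**2 + 2*s + 1)*uppergamma(s, 3/2) - 4*2**s*s**2*(s + 2) + 4*2**s*(s + 2)*(s**2 + 2*s + 1) + 3**s*s*(s + 2)*(-4*log(2) + 4*log(3))*(s**2 + 2*s + 1) - 4*3**s*(s + 2)*(s**2 + 2*s + 1) + s**3*(s + 2)*log(4) + s**2*(s + 2)*log(4) + 2*s**2*(s + 2) + s**2*(s**2 + 2*s + 1))/(4*2**s*s**2*(s + 2)*(s**2 + 2*s + 1))
  Re(s) > -2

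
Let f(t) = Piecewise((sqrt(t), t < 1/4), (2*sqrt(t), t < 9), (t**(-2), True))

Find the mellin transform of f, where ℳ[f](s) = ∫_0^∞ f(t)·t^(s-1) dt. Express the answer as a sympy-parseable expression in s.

remove the power substitution first: t on [0, 1/2); 2*t on [1/2, 3); t**(-4) on [3, ∞)
linearity at 1/4, 9 turns ℳ[f](s) into 3 summed integrals
segment 0 to 1/4 holds sqrt(t); add its integral
segment [1/4, 9) carries 2*sqrt(t); integrate it
segment [9, ∞) carries t**(-2); integrate it

(-36**s*(2*s + 1) + 972*6**(2*s)*(s - 2) - 81*s + 162)/(81*4**s*(s - 2)*(2*s + 1))
  -1/2 < Re(s) < 2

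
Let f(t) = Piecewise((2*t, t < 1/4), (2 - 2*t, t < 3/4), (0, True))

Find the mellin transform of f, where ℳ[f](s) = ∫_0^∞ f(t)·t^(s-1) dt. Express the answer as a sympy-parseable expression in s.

back out the common scale on t: t on [0, 1/2); 2 - t on [1/2, 3/2)
breakpoints 1/4: one integral from each of the 2 segments
segment [0, 1/4) carries 2*t; integrate it
∫ (2 - 2*t)·t^(s-1) over [1/4, 3/4)

(3**s*s + 4*3**s - 2*s - 4)/(2*2**(2*s)*s*(s + 1))
  Re(s) > -1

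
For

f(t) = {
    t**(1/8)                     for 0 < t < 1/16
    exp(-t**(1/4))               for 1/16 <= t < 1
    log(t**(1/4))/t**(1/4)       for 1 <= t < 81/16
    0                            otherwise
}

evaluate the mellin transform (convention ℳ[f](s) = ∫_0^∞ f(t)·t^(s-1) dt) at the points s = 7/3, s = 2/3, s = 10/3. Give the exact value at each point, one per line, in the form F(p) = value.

F(7/3) = -4*uppergamma(28/3, 1) - 59049*2**(2/3)*3**(1/3)/80000 + 3*2**(1/6)/7552 + 36/625 + log(3**(19683*2**(2/3)*3**(1/3)/3200)/2**(19683*2**(2/3)*3**(1/3)/3200)) + 4*uppergamma(28/3, 1/2)
F(2/3) = -4*uppergamma(8/3, 1) - 27*2**(1/3)*3**(2/3)/25 + 3*2**(5/6)/38 + 36/25 + log(3**(9*2**(1/3)*3**(2/3)/5)/2**(9*2**(1/3)*3**(2/3)/5)) + 4*uppergamma(8/3, 1/2)
F(10/3) = -4*uppergamma(40/3, 1) - 4782969*2**(2/3)*3**(1/3)/2803712 + 3*2**(1/6)/169984 + 36/1369 + log(3**(1594323*2**(2/3)*3**(1/3)/75776)/2**(1594323*2**(2/3)*3**(1/3)/75776)) + 4*uppergamma(40/3, 1/2)

undo the power substitution: t**(1/4) on [0, 1/4); exp(-sqrt(t)) on [1/4, 1); log(sqrt(t))/sqrt(t) on [1, 9/4)
strip the power substitution: sqrt(t) on [0, 1/2); exp(-t) on [1/2, 1); log(t)/t on [1, 3/2)
f breaks at 1/16, 1 into 3 integrals to sum
segment 0 to 1/16 holds t**(1/8); add its integral
∫ exp(-t**(1/4))·t^(s-1) over [1/16, 1)
on [1, 81/16): add ∫ log(t**(1/4))/t**(1/4)·t^(s-1) dt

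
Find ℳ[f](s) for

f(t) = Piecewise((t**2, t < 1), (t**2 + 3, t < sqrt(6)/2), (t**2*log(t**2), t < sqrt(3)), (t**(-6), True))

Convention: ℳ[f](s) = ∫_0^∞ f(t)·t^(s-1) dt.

reversing the power substitution: t on [0, 1); t + 3 on [1, 3/2); t*log(t) on [3/2, 3); …
cuts at 1, sqrt(6)/2, sqrt(3): linearity sums the 4 kernel integrals
between 0 and 1 the integrand is t**2·t^(s-1)
∫ over [1, sqrt(6)/2) of (t**2 + 3)·t^(s-1) joins the sum
over [sqrt(6)/2, sqrt(3)), the kernel integral of t**2*log(t**2) enters the sum
segment [sqrt(3), ∞) carries t**(-6); integrate it

(-81*2**(s/2)*s*(s/2 - 3)*(s**2/4 + s + 1) - 162*2**(s/2)*(s/2 - 3)*(s**2/4 + s + 1) - 81*3**(s/2)*s**2*(s/2 - 3)*(s/2 + 1)*log(3)/4 + 81*3**(s/2)*s**2*(s/2 - 3)*(s/2 + 1)*log(2)/4 - 81*3**(s/2)*s*(s/2 - 3)*(s/2 + 1)*log(3)/2 + 81*3**(s/2)*s*(s/2 - 3)*(s/2 + 1)*log(2)/2 + 81*3**(s/2)*s*(s/2 - 3)*(s/2 + 1)/2 + 243*3**(s/2)*s*(s/2 - 3)*(s**2/4 + s + 1)/2 + 162*3**(s/2)*(s/2 - 3)*(s**2/4 + s + 1) + 81*6**(s/2)*s**2*(s/2 - 3)*(s/2 + 1)*log(3)/2 - 81*6**(s/2)*s*(s/2 - 3)*(s/2 + 1) + 81*6**(s/2)*s*(s/2 - 3)*(s/2 + 1)*log(3) - 6**(s/2)*s*(s/2 + 1)*(s**2/4 + s + 1))/(54*2**(s/2)*s*(s/2 - 3)*(s/2 + 1)*(s**2/4 + s + 1))
  -2 < Re(s) < 6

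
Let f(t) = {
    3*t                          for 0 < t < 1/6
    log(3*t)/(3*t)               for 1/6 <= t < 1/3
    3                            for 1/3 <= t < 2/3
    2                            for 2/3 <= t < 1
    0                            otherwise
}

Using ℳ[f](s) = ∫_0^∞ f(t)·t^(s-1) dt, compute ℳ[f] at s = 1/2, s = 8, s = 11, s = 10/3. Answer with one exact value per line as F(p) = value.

undo the common scale on t: t on [0, 1/2); log(t)/t on [1/2, 1); 3 on [1, 2); …
along the cuts 1/6, 1/3, 2/3, ℳ[f](s) splits into 4 integrals
segment 0 to 1/6 holds 3*t; add its integral
on [1/6, 1/3) integrate f = log(3*t)/(3*t) against the kernel
the [1/3, 2/3) slice contributes ∫ 3·t^(s-1) dt
∫ over [2/3, 1) of 2·t^(s-1) joins the sum

F(1/2) = sqrt(6)*(-30*sqrt(2) - 12*log(2) + 12*sqrt(6) + 37)/18
F(8) = log(2)/5878656 + 377491477/1481421312
F(11) = log(2)/1813985280 + 437869228439/2394460569600
F(10/3) = 6**(2/3)*(-18408*2**(1/3) + 1025 + 1820*log(2) + 40768*2**(2/3) + 275184*6**(1/3))/2751840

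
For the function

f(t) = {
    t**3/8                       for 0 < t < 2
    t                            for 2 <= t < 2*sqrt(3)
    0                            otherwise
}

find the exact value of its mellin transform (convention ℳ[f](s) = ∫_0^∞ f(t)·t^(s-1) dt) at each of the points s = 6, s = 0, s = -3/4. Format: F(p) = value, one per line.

remove the common scale on t first: t**3 on [0, 1); 2*t on [1, sqrt(3))
strip the power substitution: t**(3/2) on [0, 1); 2*sqrt(t) on [1, 3)
breakpoints 2: one integral from each of the 2 segments
on [0, 2) integrate f = t**3/8 against the kernel
∫ over [2, 2*sqrt(3)) of t·t^(s-1) joins the sum

F(6) = -704/63 + 3456*sqrt(3)/7
F(0) = -5/3 + 2*sqrt(3)
F(-3/4) = 2**(1/4)*(-34/9 + 4*3**(1/8))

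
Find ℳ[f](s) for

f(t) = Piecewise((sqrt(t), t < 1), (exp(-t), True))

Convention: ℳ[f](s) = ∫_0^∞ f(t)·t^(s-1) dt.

((2*s + 1)*uppergamma(s, 1) + 2)/(2*s + 1)
  Re(s) > -1/2

integrate the 2 segments split at 1, then add the results
[0, 1) adds the kernel integral of sqrt(t)
between 1 and ∞ the integrand is exp(-t)·t^(s-1)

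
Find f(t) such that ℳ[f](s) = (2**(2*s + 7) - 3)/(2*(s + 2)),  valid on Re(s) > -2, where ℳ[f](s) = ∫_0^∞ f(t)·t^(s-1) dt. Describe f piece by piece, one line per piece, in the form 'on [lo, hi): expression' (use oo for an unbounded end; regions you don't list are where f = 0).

on [0, 1): 5*t**2/2
on [1, 4): 4*t**2

breakpoints 1: one integral from each of the 2 segments
on [0, 1): add ∫ 5*t**2/2·t^(s-1) dt
on [1, 4) integrate f = 4*t**2 against the kernel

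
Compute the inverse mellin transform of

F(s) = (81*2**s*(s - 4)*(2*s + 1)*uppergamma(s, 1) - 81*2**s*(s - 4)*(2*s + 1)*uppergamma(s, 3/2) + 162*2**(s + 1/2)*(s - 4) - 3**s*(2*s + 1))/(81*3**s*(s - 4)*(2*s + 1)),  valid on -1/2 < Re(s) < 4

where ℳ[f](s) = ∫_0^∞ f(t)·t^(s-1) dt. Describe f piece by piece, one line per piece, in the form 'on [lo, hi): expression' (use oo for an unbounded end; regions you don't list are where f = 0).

peel off the common scale on t: sqrt(t) on [0, 2); exp(-t/2) on [2, 3); t**(-4) on [3, ∞)
treat the 3 regions marked off by 2/3, 1 separately and sum
segment [0, 2/3) carries sqrt(3)*sqrt(t); integrate it
on [2/3, 1): add ∫ exp(-3*t/2)·t^(s-1) dt
on [1, ∞) integrate f = 1/(81*t**4) against the kernel

on [0, 2/3): sqrt(3)*sqrt(t)
on [2/3, 1): exp(-3*t/2)
on [1, oo): 1/(81*t**4)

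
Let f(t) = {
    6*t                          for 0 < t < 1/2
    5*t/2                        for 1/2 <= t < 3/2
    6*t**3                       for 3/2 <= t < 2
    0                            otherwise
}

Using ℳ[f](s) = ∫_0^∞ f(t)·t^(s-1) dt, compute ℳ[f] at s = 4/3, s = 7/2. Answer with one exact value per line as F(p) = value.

F(4/3) = -837*12**(1/3)/364 + 3*2**(2/3)/16 + 288*2**(1/3)/13
F(7/2) = -801*sqrt(6)/208 + 221275*sqrt(2)/3744

summing 3 kernel integrals split by 1/2, 3/2 yields ℳ[f](s)
between 0 and 1/2 the integrand is 6*t·t^(s-1)
the [1/2, 3/2) slice contributes ∫ 5*t/2·t^(s-1) dt
over [3/2, 2), the kernel integral of 6*t**3 enters the sum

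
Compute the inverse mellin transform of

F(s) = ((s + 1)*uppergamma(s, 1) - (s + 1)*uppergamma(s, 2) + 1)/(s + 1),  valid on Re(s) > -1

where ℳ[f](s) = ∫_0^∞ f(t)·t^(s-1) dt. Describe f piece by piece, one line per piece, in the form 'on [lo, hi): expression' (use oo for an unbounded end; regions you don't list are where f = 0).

summing 2 kernel integrals split by 1 yields ℳ[f](s)
for t in [0, 1): the term is ∫ t·t^(s-1)
[1, 2) adds the kernel integral of exp(-t)

on [0, 1): t
on [1, 2): exp(-t)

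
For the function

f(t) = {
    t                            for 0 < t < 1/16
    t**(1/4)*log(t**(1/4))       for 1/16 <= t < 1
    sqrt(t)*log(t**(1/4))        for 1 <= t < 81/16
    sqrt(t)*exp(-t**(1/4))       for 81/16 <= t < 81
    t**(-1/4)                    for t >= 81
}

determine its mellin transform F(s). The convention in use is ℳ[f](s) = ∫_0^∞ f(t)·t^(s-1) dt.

peel off the shared t-power: sqrt(t) on [0, 1/16); log(t**(1/4))/t**(1/4) on [1/16, 1); log(t**(1/4)) on [1, 81/16); …
the power substitution comes off first: t on [0, 1/4); log(sqrt(t))/sqrt(t) on [1/4, 1); log(sqrt(t)) on [1, 9/4); …
reversing the power substitution: t**2 on [0, 1/2); log(t)/t on [1/2, 1); log(t) on [1, 3/2); …
split f at 1/16, 1, 81/16, 81: ℳ[f](s) collects 5 kernel integrals
over [0, 1/16), the kernel integral of t enters the sum
[1/16, 1) adds the kernel integral of t**(1/4)*log(t**(1/4))
[1, 81/16) adds the kernel integral of sqrt(t)*log(t**(1/4))
∫ over [81/16, 81) of sqrt(t)*exp(-t**(1/4))·t^(s-1) joins the sum
for t in [81, ∞): the term is ∫ t**(-1/4)·t^(s-1)

2**(-4*s - 2)*(1728*2**(4*s + 2)*(s + 1/2)**2*(4*s - 1)*(4*s + 4)*(-8*s + 16*(s + 1/2)**2 - 3)*uppergamma(4*s + 2, 3/2) - 1728*2**(4*s + 2)*(s + 1/2)**2*(4*s - 1)*(4*s + 4)*(-8*s + 16*(s + 1/2)**2 - 3)*uppergamma(4*s + 2, 3) - 1728*2**(4*s + 2)*(s + 1/2)**2*(4*s - 1)*(4*s + 4) + 108*2**(4*s + 2)*(4*s - 1)*(4*s + 4)*(-8*s + 16*(s + 1/2)**2 - 3) - 432*3**(4*s + 2)*(s + 1/2)*(4*s - 1)*(4*s + 4)*(-8*s + 16*(s + 1/2)**2 - 3)*log(2) + 432*3**(4*s + 2)*(s + 1/2)*(4*s - 1)*(4*s + 4)*(-8*s + 16*(s + 1/2)**2 - 3)*log(3) - 108*3**(4*s + 2)*(4*s - 1)*(4*s + 4)*(-8*s + 16*(s + 1/2)**2 - 3) - 64*6**(4*s + 2)*(s + 1/2)**2*(4*s + 4)*(-8*s + 16*(s + 1/2)**2 - 3) + 13824*(s + 1/2)**3*(4*s - 1)*(4*s + 4)*log(2) - 3456*(s + 1/2)**2*(4*s - 1)*(4*s + 4)*log(2) + 3456*(s + 1/2)**2*(4*s - 1)*(4*s + 4) + 432*(s + 1/2)**2*(4*s - 1)*(-8*s + 16*(s + 1/2)**2 - 3))/(432*(s + 1/2)**2*(4*s - 1)*(4*s + 4)*(-8*s + 16*(s + 1/2)**2 - 3))
  -1 < Re(s) < 1/4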